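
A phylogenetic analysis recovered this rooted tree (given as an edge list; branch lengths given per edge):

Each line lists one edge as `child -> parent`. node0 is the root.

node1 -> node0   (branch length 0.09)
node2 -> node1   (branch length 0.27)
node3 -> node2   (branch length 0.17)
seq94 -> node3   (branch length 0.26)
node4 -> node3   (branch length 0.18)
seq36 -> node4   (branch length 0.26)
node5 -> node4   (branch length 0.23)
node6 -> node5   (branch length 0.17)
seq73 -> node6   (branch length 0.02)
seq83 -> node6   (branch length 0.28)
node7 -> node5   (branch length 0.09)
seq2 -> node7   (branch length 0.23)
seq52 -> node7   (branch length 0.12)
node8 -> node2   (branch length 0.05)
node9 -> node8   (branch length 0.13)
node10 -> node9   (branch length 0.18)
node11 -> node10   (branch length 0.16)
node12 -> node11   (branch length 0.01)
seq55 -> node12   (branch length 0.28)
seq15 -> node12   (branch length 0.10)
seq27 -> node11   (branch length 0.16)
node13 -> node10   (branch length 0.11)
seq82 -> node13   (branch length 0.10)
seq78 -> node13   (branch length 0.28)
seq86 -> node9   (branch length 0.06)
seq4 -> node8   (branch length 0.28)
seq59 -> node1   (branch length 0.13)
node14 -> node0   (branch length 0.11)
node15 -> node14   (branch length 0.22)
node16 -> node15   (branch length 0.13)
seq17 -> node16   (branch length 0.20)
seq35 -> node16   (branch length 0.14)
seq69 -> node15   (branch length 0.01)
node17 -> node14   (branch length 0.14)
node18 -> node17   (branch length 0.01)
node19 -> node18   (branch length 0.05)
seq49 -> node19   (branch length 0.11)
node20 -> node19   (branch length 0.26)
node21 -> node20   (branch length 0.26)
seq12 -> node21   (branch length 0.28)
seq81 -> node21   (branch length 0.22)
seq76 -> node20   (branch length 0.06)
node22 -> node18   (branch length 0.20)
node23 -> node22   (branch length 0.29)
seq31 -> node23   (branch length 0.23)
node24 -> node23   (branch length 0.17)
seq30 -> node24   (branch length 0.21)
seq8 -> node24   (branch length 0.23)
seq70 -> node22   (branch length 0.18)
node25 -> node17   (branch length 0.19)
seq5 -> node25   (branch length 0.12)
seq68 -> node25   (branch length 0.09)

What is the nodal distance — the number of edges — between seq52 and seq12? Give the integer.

14

The MRCA of seq52 and seq12 is the root of the tree.
From seq52 up to that node: 7 branches. From seq12 up to the same node: 7 branches. Total: 7 + 7 = 14.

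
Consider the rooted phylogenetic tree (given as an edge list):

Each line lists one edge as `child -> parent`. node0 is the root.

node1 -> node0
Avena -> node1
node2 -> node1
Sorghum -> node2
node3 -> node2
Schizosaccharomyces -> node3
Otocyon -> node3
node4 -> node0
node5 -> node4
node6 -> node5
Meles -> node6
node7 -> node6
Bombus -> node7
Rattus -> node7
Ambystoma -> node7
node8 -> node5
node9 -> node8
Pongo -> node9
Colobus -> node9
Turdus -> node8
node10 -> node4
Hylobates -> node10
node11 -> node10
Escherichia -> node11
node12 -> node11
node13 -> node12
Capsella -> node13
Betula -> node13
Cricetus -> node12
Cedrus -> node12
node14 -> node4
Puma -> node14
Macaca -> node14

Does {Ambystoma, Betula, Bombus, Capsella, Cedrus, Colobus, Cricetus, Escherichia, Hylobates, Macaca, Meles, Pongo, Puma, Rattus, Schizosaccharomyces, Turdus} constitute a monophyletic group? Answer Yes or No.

No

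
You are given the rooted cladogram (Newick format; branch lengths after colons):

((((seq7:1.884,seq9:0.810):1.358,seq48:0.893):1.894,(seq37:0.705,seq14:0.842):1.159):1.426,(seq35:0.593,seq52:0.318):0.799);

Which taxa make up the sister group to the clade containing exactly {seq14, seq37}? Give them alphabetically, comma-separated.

seq48, seq7, seq9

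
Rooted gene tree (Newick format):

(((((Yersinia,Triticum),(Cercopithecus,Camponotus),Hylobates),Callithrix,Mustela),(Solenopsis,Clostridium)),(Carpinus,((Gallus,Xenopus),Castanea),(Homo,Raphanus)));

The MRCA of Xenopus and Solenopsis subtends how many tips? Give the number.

The MRCA of Xenopus and Solenopsis is the root, so the clade is the entire tree.
That clade contains 15 terminal taxa: Callithrix, Camponotus, Carpinus, Castanea, Cercopithecus, Clostridium, Gallus, Homo, Hylobates, Mustela, Raphanus, Solenopsis, Triticum, Xenopus, Yersinia.

15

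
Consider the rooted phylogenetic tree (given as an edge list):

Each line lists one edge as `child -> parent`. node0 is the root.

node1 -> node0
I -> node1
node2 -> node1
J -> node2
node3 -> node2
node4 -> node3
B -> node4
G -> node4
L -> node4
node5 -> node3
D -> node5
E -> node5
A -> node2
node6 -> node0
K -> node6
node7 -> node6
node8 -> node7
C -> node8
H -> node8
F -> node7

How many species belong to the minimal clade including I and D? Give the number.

8

The MRCA of I and D is the node subtending (I,(J,((B,G,L),(D,E)),A)).
That clade contains 8 terminal taxa: A, B, D, E, G, I, J, L.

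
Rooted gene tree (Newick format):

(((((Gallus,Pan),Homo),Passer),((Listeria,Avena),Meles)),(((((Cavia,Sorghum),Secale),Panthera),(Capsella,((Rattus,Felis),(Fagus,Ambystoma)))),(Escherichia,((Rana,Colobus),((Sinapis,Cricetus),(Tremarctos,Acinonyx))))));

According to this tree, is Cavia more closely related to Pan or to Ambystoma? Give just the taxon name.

The MRCA of Cavia and Ambystoma subtends ((((Cavia,Sorghum),Secale),Panthera),(Capsella,((Rattus,Felis),(Fagus,Ambystoma)))) (9 taxa).
The MRCA of Cavia and Pan is the root, subtending the entire tree (23 taxa).
The first is nested inside the second, so Cavia shares a more recent common ancestor with Ambystoma.

Ambystoma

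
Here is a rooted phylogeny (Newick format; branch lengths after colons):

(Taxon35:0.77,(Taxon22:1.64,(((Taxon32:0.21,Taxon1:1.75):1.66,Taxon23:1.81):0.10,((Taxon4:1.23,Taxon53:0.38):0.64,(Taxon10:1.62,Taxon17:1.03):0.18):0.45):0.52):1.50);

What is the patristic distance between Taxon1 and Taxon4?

5.83

The path runs Taxon1 → … → MRCA → … → Taxon4; the MRCA is the node subtending (((Taxon32,Taxon1),Taxon23),((Taxon4,Taxon53),(Taxon10,Taxon17))).
Branch lengths along that path: 1.75 + 1.66 + 0.10 + 0.45 + 0.64 + 1.23 = 5.83.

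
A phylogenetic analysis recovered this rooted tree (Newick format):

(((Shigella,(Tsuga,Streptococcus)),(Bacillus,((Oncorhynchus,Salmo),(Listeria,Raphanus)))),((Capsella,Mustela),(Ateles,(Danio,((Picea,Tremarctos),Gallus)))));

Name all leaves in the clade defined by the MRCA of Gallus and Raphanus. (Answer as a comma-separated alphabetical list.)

Tracing Gallus: it sits inside ((Picea,Tremarctos),Gallus).
Tracing Raphanus: it sits inside (Listeria,Raphanus).
The smallest clade enclosing both is the whole tree (their MRCA is the root), so the answer is all 15 tips in alphabetical order.

Ateles, Bacillus, Capsella, Danio, Gallus, Listeria, Mustela, Oncorhynchus, Picea, Raphanus, Salmo, Shigella, Streptococcus, Tremarctos, Tsuga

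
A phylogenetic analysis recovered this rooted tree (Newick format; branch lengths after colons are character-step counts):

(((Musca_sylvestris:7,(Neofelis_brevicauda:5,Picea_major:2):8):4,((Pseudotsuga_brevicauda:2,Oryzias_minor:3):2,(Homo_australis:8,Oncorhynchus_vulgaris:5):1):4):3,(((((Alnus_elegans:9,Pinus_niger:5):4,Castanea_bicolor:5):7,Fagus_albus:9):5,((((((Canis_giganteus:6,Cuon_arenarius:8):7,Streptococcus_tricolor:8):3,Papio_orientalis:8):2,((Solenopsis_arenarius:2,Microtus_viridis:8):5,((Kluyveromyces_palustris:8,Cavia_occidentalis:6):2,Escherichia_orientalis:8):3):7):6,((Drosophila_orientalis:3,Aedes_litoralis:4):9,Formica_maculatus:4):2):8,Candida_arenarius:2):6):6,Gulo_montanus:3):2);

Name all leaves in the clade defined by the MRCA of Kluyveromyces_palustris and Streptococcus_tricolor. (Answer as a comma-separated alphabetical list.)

Canis_giganteus, Cavia_occidentalis, Cuon_arenarius, Escherichia_orientalis, Kluyveromyces_palustris, Microtus_viridis, Papio_orientalis, Solenopsis_arenarius, Streptococcus_tricolor

Tracing Kluyveromyces_palustris: it sits inside (Kluyveromyces_palustris,Cavia_occidentalis).
Tracing Streptococcus_tricolor: it sits inside ((Canis_giganteus,Cuon_arenarius),Streptococcus_tricolor).
The smallest clade enclosing both is ((((Canis_giganteus,Cuon_arenarius),Streptococcus_tricolor),Papio_orientalis),((Solenopsis_arenarius,Microtus_viridis),((Kluyveromyces_palustris,Cavia_occidentalis),Escherichia_orientalis))); the answer is its 9 terminal taxa in alphabetical order.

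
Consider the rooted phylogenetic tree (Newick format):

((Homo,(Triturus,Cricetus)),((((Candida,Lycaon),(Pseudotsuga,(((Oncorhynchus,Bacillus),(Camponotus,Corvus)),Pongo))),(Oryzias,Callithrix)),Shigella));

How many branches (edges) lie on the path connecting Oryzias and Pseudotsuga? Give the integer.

The MRCA of Oryzias and Pseudotsuga is the node subtending (((Candida,Lycaon),(Pseudotsuga,(((Oncorhynchus,Bacillus),(Camponotus,Corvus)),Pongo))),(Oryzias,Callithrix)).
From Oryzias up to that node: 2 branches. From Pseudotsuga up to the same node: 3 branches. Total: 2 + 3 = 5.

5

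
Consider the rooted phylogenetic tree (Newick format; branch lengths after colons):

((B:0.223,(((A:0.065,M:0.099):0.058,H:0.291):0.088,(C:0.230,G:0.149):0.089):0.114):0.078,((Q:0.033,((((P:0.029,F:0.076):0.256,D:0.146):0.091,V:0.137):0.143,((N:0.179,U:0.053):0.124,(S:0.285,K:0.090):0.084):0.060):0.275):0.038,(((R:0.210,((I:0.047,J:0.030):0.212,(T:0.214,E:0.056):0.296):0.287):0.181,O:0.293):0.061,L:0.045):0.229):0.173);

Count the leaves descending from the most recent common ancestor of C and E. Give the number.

The MRCA of C and E is the root, so the clade is the entire tree.
That clade contains 22 terminal taxa: A, B, C, D, E, F, G, H, I, J, K, L, M, N, O, P, Q, R, S, T, U, V.

22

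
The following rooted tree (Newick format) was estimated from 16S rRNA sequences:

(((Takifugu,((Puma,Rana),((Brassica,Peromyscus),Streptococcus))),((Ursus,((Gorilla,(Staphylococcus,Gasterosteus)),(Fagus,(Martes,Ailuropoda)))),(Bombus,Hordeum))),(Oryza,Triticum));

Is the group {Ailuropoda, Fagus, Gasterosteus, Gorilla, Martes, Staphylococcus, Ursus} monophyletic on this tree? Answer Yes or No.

The most recent common ancestor of these taxa subtends (Ursus,((Gorilla,(Staphylococcus,Gasterosteus)),(Fagus,(Martes,Ailuropoda)))).
That clade has exactly 7 tips — every listed taxon and nothing else — so the group is monophyletic.

Yes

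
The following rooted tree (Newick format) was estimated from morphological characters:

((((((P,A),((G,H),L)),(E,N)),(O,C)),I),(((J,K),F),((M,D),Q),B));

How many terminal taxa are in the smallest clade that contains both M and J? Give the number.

7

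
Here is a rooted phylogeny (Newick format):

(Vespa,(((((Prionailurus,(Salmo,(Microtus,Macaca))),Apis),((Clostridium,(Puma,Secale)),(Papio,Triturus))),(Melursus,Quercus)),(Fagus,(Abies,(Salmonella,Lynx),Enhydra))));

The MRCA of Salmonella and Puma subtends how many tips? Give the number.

17

The MRCA of Salmonella and Puma is the node subtending (((((Prionailurus,(Salmo,(Microtus,Macaca))),Apis),((Clostridium,(Puma,Secale)),(Papio,Triturus))),(Melursus,Quercus)),(Fagus,(Abies,(Salmonella,Lynx),Enhydra))).
That clade contains 17 terminal taxa: Abies, Apis, Clostridium, Enhydra, Fagus, Lynx, Macaca, Melursus, Microtus, Papio, Prionailurus, Puma, Quercus, Salmo, Salmonella, Secale, Triturus.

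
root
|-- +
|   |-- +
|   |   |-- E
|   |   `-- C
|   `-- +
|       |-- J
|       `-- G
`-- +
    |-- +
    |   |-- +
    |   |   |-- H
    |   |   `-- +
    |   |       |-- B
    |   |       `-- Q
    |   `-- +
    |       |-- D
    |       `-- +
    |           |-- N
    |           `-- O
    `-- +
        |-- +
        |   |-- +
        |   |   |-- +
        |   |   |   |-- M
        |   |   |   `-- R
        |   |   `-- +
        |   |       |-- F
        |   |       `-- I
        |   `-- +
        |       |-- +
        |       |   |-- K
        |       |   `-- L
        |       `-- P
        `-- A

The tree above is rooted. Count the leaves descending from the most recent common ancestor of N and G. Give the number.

The MRCA of N and G is the root, so the clade is the entire tree.
That clade contains 18 terminal taxa: A, B, C, D, E, F, G, H, I, J, K, L, M, N, O, P, Q, R.

18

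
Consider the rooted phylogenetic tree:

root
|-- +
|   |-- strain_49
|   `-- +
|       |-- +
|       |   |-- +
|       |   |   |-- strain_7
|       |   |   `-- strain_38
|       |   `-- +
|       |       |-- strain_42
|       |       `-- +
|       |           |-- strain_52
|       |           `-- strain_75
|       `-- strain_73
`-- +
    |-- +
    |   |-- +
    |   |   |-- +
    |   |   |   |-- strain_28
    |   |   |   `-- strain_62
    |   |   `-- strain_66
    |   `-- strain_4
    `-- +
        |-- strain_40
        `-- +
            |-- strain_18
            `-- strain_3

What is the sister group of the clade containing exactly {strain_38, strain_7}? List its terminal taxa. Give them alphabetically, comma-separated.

The clade containing exactly {strain_38, strain_7} attaches to the tree at the node subtending ((strain_7,strain_38),(strain_42,(strain_52,strain_75))).
The other lineage descending from that same node — the sister group — is (strain_42,(strain_52,strain_75)); its 3 tips in alphabetical order are the answer.

strain_42, strain_52, strain_75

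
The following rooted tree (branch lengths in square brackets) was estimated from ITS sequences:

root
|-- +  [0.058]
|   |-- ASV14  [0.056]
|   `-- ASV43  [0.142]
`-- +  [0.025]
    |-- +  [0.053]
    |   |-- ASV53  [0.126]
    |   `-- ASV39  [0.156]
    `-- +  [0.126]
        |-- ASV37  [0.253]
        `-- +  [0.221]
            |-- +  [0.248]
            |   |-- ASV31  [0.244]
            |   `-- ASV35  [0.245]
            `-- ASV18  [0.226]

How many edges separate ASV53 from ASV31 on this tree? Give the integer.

The MRCA of ASV53 and ASV31 is the node subtending ((ASV53,ASV39),(ASV37,((ASV31,ASV35),ASV18))).
From ASV53 up to that node: 2 branches. From ASV31 up to the same node: 4 branches. Total: 2 + 4 = 6.

6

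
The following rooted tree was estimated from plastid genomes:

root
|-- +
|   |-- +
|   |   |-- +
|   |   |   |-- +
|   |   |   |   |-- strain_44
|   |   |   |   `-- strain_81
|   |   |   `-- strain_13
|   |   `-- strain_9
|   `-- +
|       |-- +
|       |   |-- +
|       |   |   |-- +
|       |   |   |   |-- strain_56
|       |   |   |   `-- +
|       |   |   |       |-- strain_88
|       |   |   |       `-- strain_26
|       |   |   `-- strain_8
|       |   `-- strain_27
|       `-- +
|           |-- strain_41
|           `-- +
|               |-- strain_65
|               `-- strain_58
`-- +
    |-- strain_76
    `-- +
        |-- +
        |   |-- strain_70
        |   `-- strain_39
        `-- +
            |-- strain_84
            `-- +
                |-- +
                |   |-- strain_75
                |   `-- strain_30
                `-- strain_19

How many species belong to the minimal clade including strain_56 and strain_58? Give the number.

8

The MRCA of strain_56 and strain_58 is the node subtending ((((strain_56,(strain_88,strain_26)),strain_8),strain_27),(strain_41,(strain_65,strain_58))).
That clade contains 8 terminal taxa: strain_26, strain_27, strain_41, strain_56, strain_58, strain_65, strain_8, strain_88.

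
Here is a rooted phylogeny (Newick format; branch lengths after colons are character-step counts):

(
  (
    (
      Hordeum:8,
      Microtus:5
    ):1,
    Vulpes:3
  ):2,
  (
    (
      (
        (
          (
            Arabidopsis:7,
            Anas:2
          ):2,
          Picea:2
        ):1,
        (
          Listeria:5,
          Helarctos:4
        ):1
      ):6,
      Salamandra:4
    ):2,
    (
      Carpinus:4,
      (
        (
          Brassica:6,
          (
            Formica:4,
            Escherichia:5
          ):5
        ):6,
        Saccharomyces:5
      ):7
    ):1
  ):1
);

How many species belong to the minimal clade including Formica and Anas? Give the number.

The MRCA of Formica and Anas is the node subtending (((((Arabidopsis,Anas),Picea),(Listeria,Helarctos)),Salamandra),(Carpinus,((Brassica,(Formica,Escherichia)),Saccharomyces))).
That clade contains 11 terminal taxa: Anas, Arabidopsis, Brassica, Carpinus, Escherichia, Formica, Helarctos, Listeria, Picea, Saccharomyces, Salamandra.

11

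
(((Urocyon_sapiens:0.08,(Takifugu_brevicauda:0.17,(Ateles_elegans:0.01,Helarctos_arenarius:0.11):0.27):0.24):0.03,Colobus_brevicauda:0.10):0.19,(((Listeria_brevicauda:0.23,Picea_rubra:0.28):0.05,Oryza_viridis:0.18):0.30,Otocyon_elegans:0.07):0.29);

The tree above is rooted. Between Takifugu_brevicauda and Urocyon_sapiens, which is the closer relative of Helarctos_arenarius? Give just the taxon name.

The MRCA of Helarctos_arenarius and Takifugu_brevicauda subtends (Takifugu_brevicauda,(Ateles_elegans,Helarctos_arenarius)) (3 taxa).
The MRCA of Helarctos_arenarius and Urocyon_sapiens subtends (Urocyon_sapiens,(Takifugu_brevicauda,(Ateles_elegans,Helarctos_arenarius))) (4 taxa).
The first is nested inside the second, so Helarctos_arenarius shares a more recent common ancestor with Takifugu_brevicauda.

Takifugu_brevicauda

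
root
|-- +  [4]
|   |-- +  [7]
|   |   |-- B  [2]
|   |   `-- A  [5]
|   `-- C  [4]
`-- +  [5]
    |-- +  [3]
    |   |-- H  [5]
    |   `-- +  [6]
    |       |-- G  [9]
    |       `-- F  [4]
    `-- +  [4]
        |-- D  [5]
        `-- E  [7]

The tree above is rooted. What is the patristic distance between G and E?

The path runs G → … → MRCA → … → E; the MRCA is the node subtending ((H,(G,F)),(D,E)).
Branch lengths along that path: 9 + 6 + 3 + 4 + 7 = 29.

29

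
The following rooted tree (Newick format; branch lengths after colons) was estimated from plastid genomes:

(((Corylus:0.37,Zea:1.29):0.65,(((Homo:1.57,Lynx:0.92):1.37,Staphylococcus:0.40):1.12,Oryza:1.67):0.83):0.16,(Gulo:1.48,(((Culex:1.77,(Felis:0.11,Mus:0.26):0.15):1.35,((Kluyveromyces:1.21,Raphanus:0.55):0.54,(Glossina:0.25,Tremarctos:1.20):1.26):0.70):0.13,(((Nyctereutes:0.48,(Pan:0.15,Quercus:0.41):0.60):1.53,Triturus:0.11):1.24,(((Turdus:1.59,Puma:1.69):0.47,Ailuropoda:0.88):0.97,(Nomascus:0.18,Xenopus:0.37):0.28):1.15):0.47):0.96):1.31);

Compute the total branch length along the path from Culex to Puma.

8.00

The path runs Culex → … → MRCA → … → Puma; the MRCA is the node subtending (((Culex,(Felis,Mus)),((Kluyveromyces,Raphanus),(Glossina,Tremarctos))),(((Nyctereutes,(Pan,Quercus)),Triturus),(((Turdus,Puma),Ailuropoda),(Nomascus,Xenopus)))).
Branch lengths along that path: 1.77 + 1.35 + 0.13 + 0.47 + 1.15 + 0.97 + 0.47 + 1.69 = 8.00.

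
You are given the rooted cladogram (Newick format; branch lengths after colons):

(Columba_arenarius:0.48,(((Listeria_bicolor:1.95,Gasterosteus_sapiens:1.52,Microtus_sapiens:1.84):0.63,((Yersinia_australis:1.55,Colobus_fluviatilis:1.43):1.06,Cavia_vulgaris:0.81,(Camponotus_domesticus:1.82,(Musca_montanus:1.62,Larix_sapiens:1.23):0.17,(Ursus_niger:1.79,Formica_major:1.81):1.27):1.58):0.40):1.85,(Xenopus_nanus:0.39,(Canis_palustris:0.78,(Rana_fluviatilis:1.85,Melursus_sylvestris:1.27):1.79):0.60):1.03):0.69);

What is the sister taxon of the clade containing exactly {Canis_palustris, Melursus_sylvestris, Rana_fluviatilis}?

Xenopus_nanus

The clade containing exactly {Canis_palustris, Melursus_sylvestris, Rana_fluviatilis} attaches to the tree at the node subtending (Xenopus_nanus,(Canis_palustris,(Rana_fluviatilis,Melursus_sylvestris))).
The other lineage descending from that same node — the sister group — is the single tip Xenopus_nanus.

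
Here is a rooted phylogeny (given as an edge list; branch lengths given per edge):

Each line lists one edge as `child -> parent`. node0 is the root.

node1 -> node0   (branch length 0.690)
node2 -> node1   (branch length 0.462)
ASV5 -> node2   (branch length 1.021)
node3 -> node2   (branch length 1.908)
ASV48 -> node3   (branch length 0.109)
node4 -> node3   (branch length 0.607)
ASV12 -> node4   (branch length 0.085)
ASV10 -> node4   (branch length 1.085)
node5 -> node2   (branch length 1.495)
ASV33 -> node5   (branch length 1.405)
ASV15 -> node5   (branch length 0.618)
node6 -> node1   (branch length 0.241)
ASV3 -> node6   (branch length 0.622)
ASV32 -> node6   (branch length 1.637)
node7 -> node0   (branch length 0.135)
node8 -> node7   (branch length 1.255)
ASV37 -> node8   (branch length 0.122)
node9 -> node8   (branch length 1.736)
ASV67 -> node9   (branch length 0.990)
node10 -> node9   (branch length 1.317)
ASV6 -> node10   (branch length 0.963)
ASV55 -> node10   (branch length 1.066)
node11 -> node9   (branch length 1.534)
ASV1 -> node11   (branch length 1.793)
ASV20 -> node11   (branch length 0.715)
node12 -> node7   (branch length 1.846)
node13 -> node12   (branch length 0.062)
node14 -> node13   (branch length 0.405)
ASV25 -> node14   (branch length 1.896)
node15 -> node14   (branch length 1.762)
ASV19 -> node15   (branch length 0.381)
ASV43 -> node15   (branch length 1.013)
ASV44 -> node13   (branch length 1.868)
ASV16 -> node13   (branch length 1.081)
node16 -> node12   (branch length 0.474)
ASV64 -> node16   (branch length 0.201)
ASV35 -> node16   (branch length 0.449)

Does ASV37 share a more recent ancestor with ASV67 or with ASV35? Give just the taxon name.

The MRCA of ASV37 and ASV67 subtends (ASV37,(ASV67,(ASV6,ASV55),(ASV1,ASV20))) (6 taxa).
The MRCA of ASV37 and ASV35 subtends ((ASV37,(ASV67,(ASV6,ASV55),(ASV1,ASV20))),(((ASV25,(ASV19,ASV43)),ASV44,ASV16),(ASV64,ASV35))) (13 taxa).
The first is nested inside the second, so ASV37 shares a more recent common ancestor with ASV67.

ASV67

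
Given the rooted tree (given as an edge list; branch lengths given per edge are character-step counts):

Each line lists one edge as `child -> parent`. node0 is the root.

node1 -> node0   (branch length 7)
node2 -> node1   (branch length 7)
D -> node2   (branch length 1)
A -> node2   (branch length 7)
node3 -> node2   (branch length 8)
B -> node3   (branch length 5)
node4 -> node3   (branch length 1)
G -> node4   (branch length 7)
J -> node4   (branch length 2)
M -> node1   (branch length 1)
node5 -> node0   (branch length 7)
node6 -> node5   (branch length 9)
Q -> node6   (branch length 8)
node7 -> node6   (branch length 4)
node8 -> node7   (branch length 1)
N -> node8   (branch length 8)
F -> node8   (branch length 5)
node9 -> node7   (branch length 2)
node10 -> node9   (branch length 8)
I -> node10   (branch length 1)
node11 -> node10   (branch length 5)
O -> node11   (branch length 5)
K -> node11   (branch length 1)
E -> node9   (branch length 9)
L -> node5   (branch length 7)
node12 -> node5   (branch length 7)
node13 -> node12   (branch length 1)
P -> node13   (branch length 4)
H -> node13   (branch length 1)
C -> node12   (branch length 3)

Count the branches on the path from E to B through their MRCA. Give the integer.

The MRCA of E and B is the root of the tree.
From E up to that node: 5 branches. From B up to the same node: 4 branches. Total: 5 + 4 = 9.

9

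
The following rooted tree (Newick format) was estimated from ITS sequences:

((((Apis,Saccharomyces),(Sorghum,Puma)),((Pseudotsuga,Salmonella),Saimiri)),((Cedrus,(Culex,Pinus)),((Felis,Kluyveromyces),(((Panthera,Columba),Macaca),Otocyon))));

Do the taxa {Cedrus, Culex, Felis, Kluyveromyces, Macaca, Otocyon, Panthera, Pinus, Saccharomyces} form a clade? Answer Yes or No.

No

The MRCA of the listed taxa is the root, so the smallest clade containing them is the whole tree.
That clade also contains Apis, Columba, Pseudotsuga, Puma, Saimiri, Salmonella, Sorghum, which are not in the proposed group, so the group is not monophyletic.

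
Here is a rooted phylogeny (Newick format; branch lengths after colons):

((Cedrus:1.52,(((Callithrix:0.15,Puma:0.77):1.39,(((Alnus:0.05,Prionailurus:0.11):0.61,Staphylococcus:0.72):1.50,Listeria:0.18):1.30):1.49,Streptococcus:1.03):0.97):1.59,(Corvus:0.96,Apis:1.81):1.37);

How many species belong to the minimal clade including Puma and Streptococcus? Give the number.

The MRCA of Puma and Streptococcus is the node subtending (((Callithrix,Puma),(((Alnus,Prionailurus),Staphylococcus),Listeria)),Streptococcus).
That clade contains 7 terminal taxa: Alnus, Callithrix, Listeria, Prionailurus, Puma, Staphylococcus, Streptococcus.

7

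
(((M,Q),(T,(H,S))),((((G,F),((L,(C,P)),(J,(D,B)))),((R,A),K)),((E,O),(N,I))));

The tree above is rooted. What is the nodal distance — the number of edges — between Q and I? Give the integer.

7

The MRCA of Q and I is the root of the tree.
From Q up to that node: 3 branches. From I up to the same node: 4 branches. Total: 3 + 4 = 7.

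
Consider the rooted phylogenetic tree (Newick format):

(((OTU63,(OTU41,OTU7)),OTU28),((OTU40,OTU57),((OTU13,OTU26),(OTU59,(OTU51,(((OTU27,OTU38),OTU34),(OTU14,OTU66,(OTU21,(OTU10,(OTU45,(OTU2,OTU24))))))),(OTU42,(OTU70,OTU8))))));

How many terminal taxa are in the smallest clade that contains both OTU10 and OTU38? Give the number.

10

The MRCA of OTU10 and OTU38 is the node subtending (((OTU27,OTU38),OTU34),(OTU14,OTU66,(OTU21,(OTU10,(OTU45,(OTU2,OTU24)))))).
That clade contains 10 terminal taxa: OTU10, OTU14, OTU2, OTU21, OTU24, OTU27, OTU34, OTU38, OTU45, OTU66.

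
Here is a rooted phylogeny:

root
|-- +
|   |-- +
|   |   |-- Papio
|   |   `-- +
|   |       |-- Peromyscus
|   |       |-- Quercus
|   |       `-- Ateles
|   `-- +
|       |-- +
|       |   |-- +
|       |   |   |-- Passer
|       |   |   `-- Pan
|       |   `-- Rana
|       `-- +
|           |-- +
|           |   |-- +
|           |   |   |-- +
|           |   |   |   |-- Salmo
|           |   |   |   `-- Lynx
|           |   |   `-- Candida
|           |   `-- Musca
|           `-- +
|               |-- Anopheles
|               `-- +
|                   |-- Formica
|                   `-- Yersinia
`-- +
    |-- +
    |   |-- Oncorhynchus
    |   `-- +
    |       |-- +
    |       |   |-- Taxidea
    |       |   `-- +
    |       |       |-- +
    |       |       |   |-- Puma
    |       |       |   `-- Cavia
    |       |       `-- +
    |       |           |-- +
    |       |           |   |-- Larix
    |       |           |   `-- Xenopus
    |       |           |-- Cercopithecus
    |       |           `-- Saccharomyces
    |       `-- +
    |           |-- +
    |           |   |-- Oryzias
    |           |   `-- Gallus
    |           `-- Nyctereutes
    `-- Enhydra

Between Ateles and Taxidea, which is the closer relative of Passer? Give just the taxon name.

The MRCA of Passer and Ateles subtends ((Papio,(Peromyscus,Quercus,Ateles)),(((Passer,Pan),Rana),((((Salmo,Lynx),Candida),Musca),(Anopheles,(Formica,Yersinia))))) (14 taxa).
The MRCA of Passer and Taxidea is the root, subtending the entire tree (26 taxa).
The first is nested inside the second, so Passer shares a more recent common ancestor with Ateles.

Ateles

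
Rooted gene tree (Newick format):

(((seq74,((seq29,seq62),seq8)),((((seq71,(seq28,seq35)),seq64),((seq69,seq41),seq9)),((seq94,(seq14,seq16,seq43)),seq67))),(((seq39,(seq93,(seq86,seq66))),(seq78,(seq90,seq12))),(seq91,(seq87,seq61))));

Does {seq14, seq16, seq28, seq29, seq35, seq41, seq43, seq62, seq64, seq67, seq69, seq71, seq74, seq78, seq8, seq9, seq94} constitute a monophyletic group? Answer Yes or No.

No

The MRCA of the listed taxa is the root, so the smallest clade containing them is the whole tree.
That clade also contains seq12, seq39, seq61, seq66, seq86, seq87, seq90, seq91, seq93, which are not in the proposed group, so the group is not monophyletic.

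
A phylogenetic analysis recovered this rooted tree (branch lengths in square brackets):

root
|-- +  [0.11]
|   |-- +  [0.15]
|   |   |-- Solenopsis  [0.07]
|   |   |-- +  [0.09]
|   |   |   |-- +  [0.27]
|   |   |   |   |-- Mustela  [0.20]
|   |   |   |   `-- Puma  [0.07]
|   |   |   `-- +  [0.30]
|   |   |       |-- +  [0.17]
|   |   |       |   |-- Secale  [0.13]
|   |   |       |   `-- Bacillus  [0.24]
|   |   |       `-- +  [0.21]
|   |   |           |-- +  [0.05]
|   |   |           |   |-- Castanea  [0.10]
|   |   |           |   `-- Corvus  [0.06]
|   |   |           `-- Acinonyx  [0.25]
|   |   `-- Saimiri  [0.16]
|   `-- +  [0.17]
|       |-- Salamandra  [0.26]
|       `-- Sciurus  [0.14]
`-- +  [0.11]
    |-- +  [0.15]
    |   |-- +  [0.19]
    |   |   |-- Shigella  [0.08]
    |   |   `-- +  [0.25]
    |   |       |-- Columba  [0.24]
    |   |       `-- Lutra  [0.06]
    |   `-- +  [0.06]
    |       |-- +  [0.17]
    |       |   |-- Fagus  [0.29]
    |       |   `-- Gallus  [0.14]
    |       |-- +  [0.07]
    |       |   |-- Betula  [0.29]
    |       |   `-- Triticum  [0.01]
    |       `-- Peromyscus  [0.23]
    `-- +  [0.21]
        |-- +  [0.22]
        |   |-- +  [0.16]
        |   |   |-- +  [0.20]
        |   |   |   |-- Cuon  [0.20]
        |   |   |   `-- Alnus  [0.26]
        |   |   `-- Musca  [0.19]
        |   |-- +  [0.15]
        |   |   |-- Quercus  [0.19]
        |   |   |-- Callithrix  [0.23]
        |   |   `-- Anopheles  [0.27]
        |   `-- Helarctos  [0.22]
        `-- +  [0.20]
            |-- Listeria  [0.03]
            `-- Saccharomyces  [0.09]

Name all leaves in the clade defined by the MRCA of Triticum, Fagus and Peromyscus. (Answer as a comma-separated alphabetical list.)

Betula, Fagus, Gallus, Peromyscus, Triticum

Tracing Triticum: it sits inside (Betula,Triticum).
Tracing Fagus: it sits inside (Fagus,Gallus).
Tracing Peromyscus: it sits inside ((Fagus,Gallus),(Betula,Triticum),Peromyscus).
The smallest clade enclosing all 3 is ((Fagus,Gallus),(Betula,Triticum),Peromyscus); the answer is its 5 terminal taxa in alphabetical order.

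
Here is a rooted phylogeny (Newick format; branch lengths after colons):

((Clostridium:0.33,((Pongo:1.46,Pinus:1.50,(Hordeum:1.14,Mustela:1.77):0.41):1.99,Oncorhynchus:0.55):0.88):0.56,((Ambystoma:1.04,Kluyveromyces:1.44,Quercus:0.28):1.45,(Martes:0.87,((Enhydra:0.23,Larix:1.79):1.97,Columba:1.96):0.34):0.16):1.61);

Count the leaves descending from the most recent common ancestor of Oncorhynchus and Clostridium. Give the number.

6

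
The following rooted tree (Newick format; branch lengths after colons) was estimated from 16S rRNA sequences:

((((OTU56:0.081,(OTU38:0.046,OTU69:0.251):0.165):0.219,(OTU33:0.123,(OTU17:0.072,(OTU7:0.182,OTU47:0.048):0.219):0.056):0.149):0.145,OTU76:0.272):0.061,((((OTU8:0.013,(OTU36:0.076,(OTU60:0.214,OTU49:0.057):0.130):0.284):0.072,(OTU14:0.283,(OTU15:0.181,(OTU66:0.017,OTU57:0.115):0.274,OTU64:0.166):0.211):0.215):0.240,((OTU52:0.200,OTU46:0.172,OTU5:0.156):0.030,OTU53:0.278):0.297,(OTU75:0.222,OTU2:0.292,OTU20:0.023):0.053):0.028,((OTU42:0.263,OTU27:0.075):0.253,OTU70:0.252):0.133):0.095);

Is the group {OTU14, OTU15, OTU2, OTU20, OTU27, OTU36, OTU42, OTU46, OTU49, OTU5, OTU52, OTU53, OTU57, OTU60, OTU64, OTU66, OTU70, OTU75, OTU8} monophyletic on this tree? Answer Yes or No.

Yes

The most recent common ancestor of these taxa subtends ((((OTU8,(OTU36,(OTU60,OTU49))),(OTU14,(OTU15,(OTU66,OTU57),OTU64))),((OTU52,OTU46,OTU5),OTU53),(OTU75,OTU2,OTU20)),((OTU42,OTU27),OTU70)).
That clade has exactly 19 tips — every listed taxon and nothing else — so the group is monophyletic.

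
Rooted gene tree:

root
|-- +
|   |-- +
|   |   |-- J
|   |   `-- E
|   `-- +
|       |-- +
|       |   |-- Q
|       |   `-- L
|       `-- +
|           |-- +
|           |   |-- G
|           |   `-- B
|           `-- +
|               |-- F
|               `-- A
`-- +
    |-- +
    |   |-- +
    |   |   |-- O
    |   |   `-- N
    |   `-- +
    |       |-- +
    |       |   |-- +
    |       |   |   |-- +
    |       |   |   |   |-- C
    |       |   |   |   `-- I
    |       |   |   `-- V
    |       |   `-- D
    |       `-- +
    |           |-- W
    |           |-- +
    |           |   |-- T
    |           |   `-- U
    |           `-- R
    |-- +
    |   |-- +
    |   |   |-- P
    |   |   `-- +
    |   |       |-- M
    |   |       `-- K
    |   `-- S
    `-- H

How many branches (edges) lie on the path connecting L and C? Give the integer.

11

The MRCA of L and C is the root of the tree.
From L up to that node: 4 branches. From C up to the same node: 7 branches. Total: 4 + 7 = 11.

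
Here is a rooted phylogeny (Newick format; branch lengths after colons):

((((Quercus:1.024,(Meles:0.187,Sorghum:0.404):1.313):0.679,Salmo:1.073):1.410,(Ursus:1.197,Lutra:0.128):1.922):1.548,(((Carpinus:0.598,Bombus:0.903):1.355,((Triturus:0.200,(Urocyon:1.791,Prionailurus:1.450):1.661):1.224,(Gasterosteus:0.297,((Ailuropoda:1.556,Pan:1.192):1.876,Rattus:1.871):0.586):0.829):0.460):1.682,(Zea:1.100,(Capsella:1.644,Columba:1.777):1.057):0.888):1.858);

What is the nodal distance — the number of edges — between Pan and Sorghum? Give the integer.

12

The MRCA of Pan and Sorghum is the root of the tree.
From Pan up to that node: 7 branches. From Sorghum up to the same node: 5 branches. Total: 7 + 5 = 12.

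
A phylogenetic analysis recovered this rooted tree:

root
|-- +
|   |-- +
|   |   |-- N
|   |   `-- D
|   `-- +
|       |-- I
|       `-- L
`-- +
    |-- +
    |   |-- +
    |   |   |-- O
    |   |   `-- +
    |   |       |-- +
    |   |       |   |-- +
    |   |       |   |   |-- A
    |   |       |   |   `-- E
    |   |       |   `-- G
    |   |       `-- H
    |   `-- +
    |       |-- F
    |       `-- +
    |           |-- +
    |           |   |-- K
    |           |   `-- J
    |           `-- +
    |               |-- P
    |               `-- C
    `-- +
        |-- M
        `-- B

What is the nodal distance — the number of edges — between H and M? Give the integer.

The MRCA of H and M is the node subtending (((O,(((A,E),G),H)),(F,((K,J),(P,C)))),(M,B)).
From H up to that node: 4 branches. From M up to the same node: 2 branches. Total: 4 + 2 = 6.

6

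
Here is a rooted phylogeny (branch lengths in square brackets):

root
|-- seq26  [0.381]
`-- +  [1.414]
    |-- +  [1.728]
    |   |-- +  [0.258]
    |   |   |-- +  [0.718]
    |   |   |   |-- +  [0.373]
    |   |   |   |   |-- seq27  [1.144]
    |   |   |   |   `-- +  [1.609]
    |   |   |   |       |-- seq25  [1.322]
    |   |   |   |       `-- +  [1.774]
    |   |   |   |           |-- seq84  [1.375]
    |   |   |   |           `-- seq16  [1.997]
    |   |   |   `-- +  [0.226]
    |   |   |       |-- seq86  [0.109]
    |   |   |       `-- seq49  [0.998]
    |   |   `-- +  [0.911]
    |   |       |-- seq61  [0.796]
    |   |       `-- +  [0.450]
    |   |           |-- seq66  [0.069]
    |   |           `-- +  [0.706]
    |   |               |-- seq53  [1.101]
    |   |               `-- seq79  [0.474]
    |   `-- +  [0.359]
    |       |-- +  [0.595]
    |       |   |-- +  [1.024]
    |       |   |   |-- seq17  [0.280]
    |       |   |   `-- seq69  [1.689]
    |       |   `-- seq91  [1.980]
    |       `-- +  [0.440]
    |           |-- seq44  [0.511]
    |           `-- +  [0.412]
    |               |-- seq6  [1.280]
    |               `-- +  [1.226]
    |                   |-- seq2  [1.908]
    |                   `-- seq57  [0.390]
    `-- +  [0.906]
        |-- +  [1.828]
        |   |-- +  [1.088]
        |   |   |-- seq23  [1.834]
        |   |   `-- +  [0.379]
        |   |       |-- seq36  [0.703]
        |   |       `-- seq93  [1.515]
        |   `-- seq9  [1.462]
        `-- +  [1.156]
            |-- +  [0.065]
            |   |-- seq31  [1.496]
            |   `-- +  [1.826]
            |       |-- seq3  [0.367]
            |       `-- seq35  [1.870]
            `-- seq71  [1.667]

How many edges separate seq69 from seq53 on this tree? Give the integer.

9

The MRCA of seq69 and seq53 is the node subtending ((((seq27,(seq25,(seq84,seq16))),(seq86,seq49)),(seq61,(seq66,(seq53,seq79)))),(((seq17,seq69),seq91),(seq44,(seq6,(seq2,seq57))))).
From seq69 up to that node: 4 branches. From seq53 up to the same node: 5 branches. Total: 4 + 5 = 9.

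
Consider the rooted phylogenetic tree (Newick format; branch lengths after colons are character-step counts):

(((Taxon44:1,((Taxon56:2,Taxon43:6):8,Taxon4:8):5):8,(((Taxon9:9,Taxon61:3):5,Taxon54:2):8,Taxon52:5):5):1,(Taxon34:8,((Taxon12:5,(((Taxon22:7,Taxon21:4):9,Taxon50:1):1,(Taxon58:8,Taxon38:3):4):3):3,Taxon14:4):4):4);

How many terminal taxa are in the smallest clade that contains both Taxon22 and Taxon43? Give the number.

The MRCA of Taxon22 and Taxon43 is the root, so the clade is the entire tree.
That clade contains 16 terminal taxa: Taxon12, Taxon14, Taxon21, Taxon22, Taxon34, Taxon38, Taxon4, Taxon43, Taxon44, Taxon50, Taxon52, Taxon54, Taxon56, Taxon58, Taxon61, Taxon9.

16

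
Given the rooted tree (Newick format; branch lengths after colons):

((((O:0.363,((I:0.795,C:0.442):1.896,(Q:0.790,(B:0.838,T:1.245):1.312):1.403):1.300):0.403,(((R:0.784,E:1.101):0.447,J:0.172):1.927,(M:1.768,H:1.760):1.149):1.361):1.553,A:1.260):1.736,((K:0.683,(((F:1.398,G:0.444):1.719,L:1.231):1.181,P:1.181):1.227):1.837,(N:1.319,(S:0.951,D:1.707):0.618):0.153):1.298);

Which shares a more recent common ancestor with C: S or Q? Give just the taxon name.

The MRCA of C and Q subtends ((I,C),(Q,(B,T))) (5 taxa).
The MRCA of C and S is the root, subtending the entire tree (20 taxa).
The first is nested inside the second, so C shares a more recent common ancestor with Q.

Q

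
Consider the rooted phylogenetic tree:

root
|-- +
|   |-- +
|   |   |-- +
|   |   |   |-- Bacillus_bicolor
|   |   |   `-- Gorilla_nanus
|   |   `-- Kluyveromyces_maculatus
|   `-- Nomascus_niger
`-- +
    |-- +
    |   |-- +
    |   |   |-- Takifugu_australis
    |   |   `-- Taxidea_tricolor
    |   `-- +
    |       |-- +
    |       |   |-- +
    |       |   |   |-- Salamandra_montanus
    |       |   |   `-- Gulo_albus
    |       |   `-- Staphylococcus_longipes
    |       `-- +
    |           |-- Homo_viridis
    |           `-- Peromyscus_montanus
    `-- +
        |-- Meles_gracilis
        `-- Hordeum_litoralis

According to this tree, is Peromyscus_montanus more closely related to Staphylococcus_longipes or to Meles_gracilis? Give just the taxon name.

Staphylococcus_longipes

The MRCA of Peromyscus_montanus and Staphylococcus_longipes subtends (((Salamandra_montanus,Gulo_albus),Staphylococcus_longipes),(Homo_viridis,Peromyscus_montanus)) (5 taxa).
The MRCA of Peromyscus_montanus and Meles_gracilis subtends (((Takifugu_australis,Taxidea_tricolor),(((Salamandra_montanus,Gulo_albus),Staphylococcus_longipes),(Homo_viridis,Peromyscus_montanus))),(Meles_gracilis,Hordeum_litoralis)) (9 taxa).
The first is nested inside the second, so Peromyscus_montanus shares a more recent common ancestor with Staphylococcus_longipes.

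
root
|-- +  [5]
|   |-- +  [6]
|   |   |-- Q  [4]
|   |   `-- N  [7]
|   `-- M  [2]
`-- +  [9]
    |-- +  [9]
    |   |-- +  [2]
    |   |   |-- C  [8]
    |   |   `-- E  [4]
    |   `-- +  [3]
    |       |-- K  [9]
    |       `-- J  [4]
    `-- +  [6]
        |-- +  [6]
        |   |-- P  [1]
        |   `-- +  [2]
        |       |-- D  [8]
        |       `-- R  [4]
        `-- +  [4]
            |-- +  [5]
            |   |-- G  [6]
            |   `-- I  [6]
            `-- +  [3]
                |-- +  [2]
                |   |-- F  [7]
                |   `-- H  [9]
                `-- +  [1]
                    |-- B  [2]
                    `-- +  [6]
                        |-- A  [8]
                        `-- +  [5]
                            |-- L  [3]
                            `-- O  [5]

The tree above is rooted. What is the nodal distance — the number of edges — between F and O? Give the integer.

6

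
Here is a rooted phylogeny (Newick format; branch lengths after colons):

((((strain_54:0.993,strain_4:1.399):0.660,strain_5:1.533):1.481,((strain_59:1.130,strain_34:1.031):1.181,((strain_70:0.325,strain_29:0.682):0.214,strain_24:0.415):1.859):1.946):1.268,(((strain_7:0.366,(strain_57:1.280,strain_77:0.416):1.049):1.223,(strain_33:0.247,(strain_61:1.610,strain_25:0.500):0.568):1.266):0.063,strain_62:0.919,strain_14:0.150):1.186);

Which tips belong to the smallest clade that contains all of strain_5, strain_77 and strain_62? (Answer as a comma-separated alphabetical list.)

strain_14, strain_24, strain_25, strain_29, strain_33, strain_34, strain_4, strain_5, strain_54, strain_57, strain_59, strain_61, strain_62, strain_7, strain_70, strain_77

Tracing strain_5: it sits inside ((strain_54,strain_4),strain_5).
Tracing strain_77: it sits inside (strain_57,strain_77).
Tracing strain_62: it sits inside (((strain_7,(strain_57,strain_77)),(strain_33,(strain_61,strain_25))),strain_62,strain_14).
The smallest clade enclosing all 3 is the whole tree (their MRCA is the root), so the answer is all 16 tips in alphabetical order.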